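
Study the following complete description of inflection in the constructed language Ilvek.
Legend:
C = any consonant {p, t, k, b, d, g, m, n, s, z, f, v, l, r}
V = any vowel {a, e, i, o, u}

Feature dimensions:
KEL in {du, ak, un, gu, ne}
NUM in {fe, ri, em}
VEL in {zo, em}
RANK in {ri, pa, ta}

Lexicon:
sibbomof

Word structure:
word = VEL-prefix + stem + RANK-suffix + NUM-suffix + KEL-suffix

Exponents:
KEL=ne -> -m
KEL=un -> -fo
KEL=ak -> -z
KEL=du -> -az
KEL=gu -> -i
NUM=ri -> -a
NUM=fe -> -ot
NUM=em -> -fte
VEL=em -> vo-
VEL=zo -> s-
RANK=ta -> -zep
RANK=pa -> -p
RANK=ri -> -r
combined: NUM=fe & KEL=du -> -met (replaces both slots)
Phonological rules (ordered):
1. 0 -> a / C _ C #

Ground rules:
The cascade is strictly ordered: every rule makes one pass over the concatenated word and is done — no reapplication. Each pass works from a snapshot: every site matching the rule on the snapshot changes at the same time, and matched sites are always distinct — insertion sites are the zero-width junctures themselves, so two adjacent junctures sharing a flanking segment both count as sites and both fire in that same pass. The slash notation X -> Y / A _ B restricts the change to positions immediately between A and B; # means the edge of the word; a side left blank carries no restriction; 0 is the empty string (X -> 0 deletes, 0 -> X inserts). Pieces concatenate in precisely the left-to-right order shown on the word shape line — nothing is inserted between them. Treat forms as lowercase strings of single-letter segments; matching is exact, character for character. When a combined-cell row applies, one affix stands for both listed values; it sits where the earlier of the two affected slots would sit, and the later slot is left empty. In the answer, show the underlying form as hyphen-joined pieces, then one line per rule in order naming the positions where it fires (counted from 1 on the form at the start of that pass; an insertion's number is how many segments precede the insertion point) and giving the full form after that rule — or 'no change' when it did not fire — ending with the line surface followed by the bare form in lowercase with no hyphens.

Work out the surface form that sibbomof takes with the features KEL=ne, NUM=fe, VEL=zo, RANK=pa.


underlying: s-sibbomof-p-ot-m
1. 0 -> a / C _ C #: inserts after position(s) 12: ssibbomofpotam
surface: ssibbomofpotam


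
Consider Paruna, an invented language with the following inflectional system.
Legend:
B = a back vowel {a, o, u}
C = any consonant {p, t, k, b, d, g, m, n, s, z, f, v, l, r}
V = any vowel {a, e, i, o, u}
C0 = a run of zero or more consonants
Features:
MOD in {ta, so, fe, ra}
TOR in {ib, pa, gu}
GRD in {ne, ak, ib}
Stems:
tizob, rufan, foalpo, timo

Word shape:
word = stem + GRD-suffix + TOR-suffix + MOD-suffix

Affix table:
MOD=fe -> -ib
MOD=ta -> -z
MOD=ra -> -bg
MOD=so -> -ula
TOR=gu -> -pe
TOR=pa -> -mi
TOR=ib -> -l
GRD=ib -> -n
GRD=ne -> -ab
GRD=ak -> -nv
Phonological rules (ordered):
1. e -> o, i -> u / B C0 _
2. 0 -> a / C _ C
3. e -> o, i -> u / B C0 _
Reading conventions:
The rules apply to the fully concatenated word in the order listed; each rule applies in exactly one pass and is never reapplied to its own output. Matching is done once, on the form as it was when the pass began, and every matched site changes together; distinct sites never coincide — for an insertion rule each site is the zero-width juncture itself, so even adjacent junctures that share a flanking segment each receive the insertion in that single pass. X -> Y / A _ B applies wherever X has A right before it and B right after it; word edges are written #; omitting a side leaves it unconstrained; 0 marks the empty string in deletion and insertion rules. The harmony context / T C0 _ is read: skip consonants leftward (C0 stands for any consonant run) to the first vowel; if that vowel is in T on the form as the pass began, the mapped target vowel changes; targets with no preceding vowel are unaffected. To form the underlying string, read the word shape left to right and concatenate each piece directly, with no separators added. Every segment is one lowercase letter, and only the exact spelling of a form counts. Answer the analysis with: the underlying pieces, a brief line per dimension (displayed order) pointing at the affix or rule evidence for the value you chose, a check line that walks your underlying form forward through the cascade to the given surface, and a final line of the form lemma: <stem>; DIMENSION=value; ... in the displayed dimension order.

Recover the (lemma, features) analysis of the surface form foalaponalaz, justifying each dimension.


underlying: foalpo-n-l-z
MOD=ta - signalled by the affix -z
TOR=ib - signalled by the affix -l
GRD=ib - signalled by the affix -n
check: foalponlz -> foalponlz -> foalaponalaz -> foalaponalaz
lemma: foalpo; MOD=ta; TOR=ib; GRD=ib


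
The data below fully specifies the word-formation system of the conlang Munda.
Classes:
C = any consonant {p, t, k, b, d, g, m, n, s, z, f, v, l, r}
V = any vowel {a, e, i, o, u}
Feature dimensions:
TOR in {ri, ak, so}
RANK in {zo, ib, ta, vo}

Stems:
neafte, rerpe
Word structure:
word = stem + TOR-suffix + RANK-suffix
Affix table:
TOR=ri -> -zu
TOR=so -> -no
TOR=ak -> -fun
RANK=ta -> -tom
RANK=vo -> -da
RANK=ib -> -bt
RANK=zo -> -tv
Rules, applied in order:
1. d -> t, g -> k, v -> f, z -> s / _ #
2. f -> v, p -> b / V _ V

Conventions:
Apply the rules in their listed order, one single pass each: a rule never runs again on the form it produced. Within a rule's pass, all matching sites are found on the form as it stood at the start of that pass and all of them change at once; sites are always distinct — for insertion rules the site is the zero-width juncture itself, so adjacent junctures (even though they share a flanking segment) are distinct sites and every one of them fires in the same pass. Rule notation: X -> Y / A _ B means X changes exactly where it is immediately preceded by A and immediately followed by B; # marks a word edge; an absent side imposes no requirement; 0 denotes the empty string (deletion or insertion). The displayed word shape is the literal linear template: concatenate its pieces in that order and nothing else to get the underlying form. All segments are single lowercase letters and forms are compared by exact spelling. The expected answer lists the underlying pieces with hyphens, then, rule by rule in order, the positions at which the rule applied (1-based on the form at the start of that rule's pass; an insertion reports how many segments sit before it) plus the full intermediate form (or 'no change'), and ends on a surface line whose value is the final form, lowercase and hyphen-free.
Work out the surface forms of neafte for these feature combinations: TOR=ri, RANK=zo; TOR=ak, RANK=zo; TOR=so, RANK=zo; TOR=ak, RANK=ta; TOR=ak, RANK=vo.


cell TOR=ri, RANK=zo:
underlying: neafte-zu-tv
1. d -> t, g -> k, v -> f, z -> s / _ #: fires at position(s) 10: neaftezutf
2. f -> v, p -> b / V _ V: no change
surface: neaftezutf

cell TOR=ak, RANK=zo:
underlying: neafte-fun-tv
1. d -> t, g -> k, v -> f, z -> s / _ #: fires at position(s) 11: neaftefuntf
2. f -> v, p -> b / V _ V: fires at position(s) 7: neaftevuntf
surface: neaftevuntf

cell TOR=so, RANK=zo:
underlying: neafte-no-tv
1. d -> t, g -> k, v -> f, z -> s / _ #: fires at position(s) 10: neaftenotf
2. f -> v, p -> b / V _ V: no change
surface: neaftenotf

cell TOR=ak, RANK=ta:
underlying: neafte-fun-tom
1. d -> t, g -> k, v -> f, z -> s / _ #: no change
2. f -> v, p -> b / V _ V: fires at position(s) 7: neaftevuntom
surface: neaftevuntom

cell TOR=ak, RANK=vo:
underlying: neafte-fun-da
1. d -> t, g -> k, v -> f, z -> s / _ #: no change
2. f -> v, p -> b / V _ V: fires at position(s) 7: neaftevunda
surface: neaftevunda


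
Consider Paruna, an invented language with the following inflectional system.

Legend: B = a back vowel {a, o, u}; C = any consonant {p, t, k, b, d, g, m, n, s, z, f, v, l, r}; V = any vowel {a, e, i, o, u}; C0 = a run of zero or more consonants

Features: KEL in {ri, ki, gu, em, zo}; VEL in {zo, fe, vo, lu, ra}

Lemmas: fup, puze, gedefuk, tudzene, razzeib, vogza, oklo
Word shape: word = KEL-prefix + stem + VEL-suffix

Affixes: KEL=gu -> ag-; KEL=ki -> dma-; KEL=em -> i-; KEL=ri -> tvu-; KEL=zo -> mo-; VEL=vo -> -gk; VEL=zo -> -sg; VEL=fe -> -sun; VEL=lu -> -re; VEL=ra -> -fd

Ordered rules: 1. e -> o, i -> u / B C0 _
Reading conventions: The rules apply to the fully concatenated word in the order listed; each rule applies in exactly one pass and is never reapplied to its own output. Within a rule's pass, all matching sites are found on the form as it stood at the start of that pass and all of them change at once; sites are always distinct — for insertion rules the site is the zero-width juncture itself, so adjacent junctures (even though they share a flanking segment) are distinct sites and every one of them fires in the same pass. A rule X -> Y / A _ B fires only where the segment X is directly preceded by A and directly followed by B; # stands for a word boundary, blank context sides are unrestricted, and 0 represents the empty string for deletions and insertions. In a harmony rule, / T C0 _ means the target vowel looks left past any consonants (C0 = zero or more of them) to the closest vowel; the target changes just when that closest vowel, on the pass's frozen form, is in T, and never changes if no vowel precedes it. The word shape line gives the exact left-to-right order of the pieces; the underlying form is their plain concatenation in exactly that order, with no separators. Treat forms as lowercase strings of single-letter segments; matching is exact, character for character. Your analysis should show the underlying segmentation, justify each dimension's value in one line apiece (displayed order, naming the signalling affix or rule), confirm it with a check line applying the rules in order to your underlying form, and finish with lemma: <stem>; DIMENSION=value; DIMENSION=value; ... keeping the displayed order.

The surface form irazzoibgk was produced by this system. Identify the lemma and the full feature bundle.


underlying: i-razzeib-gk
KEL=em - signalled by the affix i-
VEL=vo - signalled by the affix -gk
check: irazzeibgk -> irazzoibgk
lemma: razzeib; KEL=em; VEL=vo


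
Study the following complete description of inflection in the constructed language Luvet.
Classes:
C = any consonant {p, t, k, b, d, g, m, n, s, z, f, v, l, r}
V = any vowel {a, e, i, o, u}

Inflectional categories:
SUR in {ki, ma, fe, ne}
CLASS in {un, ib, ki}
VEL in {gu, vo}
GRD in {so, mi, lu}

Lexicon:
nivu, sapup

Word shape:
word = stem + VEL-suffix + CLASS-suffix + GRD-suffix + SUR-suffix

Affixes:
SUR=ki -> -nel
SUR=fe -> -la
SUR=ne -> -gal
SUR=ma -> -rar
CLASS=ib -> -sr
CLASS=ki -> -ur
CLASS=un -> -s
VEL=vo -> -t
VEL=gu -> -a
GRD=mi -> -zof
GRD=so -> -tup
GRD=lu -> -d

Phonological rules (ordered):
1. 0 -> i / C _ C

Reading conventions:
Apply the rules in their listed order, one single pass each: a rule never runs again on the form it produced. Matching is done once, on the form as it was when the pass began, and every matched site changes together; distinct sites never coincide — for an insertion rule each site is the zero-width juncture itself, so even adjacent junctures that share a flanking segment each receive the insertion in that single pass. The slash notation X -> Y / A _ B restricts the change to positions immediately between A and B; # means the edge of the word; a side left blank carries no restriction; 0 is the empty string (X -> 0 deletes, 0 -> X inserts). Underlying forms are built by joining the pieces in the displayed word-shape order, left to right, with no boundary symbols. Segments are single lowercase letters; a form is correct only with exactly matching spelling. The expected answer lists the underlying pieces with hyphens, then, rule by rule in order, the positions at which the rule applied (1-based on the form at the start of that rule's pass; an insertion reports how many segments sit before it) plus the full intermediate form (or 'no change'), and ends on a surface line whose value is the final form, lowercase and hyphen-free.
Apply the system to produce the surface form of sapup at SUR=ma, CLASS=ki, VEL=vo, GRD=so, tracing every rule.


underlying: sapup-t-ur-tup-rar
1. 0 -> i / C _ C: inserts after position(s) 5, 8, 11: sapupituritupirar
surface: sapupituritupirar


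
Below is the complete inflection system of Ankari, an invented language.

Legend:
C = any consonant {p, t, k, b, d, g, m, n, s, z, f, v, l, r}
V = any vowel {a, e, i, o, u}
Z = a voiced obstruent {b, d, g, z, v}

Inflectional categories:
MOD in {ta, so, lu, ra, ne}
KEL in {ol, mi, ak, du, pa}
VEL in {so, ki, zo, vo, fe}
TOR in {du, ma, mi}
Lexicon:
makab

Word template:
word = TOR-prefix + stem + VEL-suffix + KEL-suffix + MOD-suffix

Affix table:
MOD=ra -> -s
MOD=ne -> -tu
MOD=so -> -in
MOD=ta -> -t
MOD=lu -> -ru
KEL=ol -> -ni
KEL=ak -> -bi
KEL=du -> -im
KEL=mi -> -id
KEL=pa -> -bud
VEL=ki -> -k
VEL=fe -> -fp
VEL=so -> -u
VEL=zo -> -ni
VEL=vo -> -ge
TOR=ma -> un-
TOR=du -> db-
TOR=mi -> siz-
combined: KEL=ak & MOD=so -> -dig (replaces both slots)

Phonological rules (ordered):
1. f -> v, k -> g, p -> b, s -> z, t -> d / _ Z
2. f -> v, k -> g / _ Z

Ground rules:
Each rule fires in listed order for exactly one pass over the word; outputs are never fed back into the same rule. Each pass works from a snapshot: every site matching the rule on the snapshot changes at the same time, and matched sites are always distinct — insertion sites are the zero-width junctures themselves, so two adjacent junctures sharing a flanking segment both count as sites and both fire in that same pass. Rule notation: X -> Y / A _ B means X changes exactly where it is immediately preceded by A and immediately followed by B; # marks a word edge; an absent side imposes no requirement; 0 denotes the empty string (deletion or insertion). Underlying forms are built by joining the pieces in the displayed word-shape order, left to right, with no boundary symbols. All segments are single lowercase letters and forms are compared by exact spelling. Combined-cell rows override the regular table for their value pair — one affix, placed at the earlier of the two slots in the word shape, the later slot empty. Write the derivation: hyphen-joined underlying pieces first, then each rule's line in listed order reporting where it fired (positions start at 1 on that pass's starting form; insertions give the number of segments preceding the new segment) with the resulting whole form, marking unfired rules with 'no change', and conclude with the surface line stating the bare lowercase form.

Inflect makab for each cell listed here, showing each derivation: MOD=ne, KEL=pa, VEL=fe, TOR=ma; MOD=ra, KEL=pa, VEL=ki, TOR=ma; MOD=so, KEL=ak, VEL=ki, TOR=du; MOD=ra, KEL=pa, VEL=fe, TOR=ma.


cell MOD=ne, KEL=pa, VEL=fe, TOR=ma:
underlying: un-makab-fp-bud-tu
1. f -> v, k -> g, p -> b, s -> z, t -> d / _ Z: fires at position(s) 9: unmakabfbbudtu
2. f -> v, k -> g / _ Z: fires at position(s) 8: unmakabvbbudtu
surface: unmakabvbbudtu

cell MOD=ra, KEL=pa, VEL=ki, TOR=ma:
underlying: un-makab-k-bud-s
1. f -> v, k -> g, p -> b, s -> z, t -> d / _ Z: fires at position(s) 8: unmakabgbuds
2. f -> v, k -> g / _ Z: no change
surface: unmakabgbuds

cell MOD=so, KEL=ak, VEL=ki, TOR=du:
underlying: db-makab-k-dig
1. f -> v, k -> g, p -> b, s -> z, t -> d / _ Z: fires at position(s) 8: dbmakabgdig
2. f -> v, k -> g / _ Z: no change
surface: dbmakabgdig

cell MOD=ra, KEL=pa, VEL=fe, TOR=ma:
underlying: un-makab-fp-bud-s
1. f -> v, k -> g, p -> b, s -> z, t -> d / _ Z: fires at position(s) 9: unmakabfbbuds
2. f -> v, k -> g / _ Z: fires at position(s) 8: unmakabvbbuds
surface: unmakabvbbuds


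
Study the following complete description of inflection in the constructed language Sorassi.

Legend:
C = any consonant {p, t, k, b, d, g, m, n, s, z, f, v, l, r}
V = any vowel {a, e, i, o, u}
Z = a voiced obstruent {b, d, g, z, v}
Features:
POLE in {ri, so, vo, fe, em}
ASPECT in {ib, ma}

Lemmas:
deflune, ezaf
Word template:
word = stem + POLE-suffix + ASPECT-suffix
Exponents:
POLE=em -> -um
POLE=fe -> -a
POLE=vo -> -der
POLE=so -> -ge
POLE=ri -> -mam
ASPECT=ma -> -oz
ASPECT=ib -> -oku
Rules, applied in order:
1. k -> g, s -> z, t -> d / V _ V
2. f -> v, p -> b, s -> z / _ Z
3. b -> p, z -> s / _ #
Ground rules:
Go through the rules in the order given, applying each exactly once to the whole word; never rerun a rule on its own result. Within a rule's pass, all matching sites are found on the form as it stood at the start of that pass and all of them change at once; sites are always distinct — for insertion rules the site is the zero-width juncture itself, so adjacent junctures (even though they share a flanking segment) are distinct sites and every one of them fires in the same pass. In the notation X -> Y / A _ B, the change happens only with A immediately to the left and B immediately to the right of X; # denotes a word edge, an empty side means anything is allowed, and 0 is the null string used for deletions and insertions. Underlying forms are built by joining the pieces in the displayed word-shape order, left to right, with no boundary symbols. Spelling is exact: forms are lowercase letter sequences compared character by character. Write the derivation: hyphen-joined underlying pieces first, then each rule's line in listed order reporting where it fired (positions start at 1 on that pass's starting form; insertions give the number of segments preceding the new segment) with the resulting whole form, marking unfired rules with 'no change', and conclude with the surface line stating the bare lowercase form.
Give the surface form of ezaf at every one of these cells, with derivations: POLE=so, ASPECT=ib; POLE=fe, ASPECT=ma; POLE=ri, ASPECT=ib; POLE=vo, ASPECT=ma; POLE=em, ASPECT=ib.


cell POLE=so, ASPECT=ib:
underlying: ezaf-ge-oku
1. k -> g, s -> z, t -> d / V _ V: fires at position(s) 8: ezafgeogu
2. f -> v, p -> b, s -> z / _ Z: fires at position(s) 4: ezavgeogu
3. b -> p, z -> s / _ #: no change
surface: ezavgeogu

cell POLE=fe, ASPECT=ma:
underlying: ezaf-a-oz
1. k -> g, s -> z, t -> d / V _ V: no change
2. f -> v, p -> b, s -> z / _ Z: no change
3. b -> p, z -> s / _ #: fires at position(s) 7: ezafaos
surface: ezafaos

cell POLE=ri, ASPECT=ib:
underlying: ezaf-mam-oku
1. k -> g, s -> z, t -> d / V _ V: fires at position(s) 9: ezafmamogu
2. f -> v, p -> b, s -> z / _ Z: no change
3. b -> p, z -> s / _ #: no change
surface: ezafmamogu

cell POLE=vo, ASPECT=ma:
underlying: ezaf-der-oz
1. k -> g, s -> z, t -> d / V _ V: no change
2. f -> v, p -> b, s -> z / _ Z: fires at position(s) 4: ezavderoz
3. b -> p, z -> s / _ #: fires at position(s) 9: ezavderos
surface: ezavderos

cell POLE=em, ASPECT=ib:
underlying: ezaf-um-oku
1. k -> g, s -> z, t -> d / V _ V: fires at position(s) 8: ezafumogu
2. f -> v, p -> b, s -> z / _ Z: no change
3. b -> p, z -> s / _ #: no change
surface: ezafumogu


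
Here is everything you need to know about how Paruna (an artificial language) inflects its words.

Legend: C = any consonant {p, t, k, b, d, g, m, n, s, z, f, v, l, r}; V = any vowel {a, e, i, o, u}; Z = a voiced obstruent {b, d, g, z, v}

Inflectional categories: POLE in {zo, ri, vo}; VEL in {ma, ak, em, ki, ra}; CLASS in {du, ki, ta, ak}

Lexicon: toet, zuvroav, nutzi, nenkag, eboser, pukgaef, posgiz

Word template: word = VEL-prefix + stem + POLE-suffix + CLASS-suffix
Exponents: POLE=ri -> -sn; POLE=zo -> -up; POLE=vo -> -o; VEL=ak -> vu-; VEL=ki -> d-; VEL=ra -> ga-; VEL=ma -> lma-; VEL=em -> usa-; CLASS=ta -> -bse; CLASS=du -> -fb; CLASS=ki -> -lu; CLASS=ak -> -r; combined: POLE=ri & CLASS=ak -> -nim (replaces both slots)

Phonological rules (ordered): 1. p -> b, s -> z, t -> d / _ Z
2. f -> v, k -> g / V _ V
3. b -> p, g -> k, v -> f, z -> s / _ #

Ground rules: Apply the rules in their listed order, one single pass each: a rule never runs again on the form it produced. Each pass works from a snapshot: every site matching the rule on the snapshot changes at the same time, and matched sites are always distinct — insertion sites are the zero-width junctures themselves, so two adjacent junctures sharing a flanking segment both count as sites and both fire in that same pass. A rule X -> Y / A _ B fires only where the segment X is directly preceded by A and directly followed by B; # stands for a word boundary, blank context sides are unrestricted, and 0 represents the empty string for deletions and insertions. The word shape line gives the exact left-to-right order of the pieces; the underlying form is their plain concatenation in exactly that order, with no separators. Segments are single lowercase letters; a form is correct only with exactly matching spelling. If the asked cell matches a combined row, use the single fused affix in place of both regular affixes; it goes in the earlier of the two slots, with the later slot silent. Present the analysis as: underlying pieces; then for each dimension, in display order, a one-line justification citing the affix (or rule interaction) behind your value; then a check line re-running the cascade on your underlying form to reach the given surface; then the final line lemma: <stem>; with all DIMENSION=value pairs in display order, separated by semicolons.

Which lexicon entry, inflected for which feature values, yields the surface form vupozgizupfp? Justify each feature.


underlying: vu-posgiz-up-fb
POLE=zo - signalled by the affix -up
VEL=ak - signalled by the affix vu-
CLASS=du - signalled by the affix -fb
check: vuposgizupfb -> vupozgizupfb -> vupozgizupfb -> vupozgizupfp
lemma: posgiz; POLE=zo; VEL=ak; CLASS=du


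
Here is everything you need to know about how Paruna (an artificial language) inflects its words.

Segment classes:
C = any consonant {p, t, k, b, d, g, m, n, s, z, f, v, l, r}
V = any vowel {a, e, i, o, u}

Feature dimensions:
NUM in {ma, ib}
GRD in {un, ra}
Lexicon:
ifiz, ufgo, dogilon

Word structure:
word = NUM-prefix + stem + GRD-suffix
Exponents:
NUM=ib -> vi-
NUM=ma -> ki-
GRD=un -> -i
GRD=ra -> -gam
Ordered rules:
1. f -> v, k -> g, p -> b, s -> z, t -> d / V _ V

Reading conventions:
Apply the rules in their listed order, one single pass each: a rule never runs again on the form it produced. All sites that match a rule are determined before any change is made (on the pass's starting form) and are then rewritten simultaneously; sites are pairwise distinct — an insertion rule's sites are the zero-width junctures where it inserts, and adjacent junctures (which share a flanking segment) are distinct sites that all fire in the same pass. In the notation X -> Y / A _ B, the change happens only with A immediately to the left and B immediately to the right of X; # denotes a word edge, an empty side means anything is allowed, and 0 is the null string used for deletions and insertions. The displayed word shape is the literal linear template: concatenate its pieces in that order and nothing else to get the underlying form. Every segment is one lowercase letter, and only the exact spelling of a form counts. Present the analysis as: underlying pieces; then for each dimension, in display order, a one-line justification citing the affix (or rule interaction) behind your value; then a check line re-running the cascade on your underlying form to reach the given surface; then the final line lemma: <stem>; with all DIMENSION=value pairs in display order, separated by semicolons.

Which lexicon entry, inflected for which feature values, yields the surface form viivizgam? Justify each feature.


underlying: vi-ifiz-gam
NUM=ib - signalled by the affix vi-
GRD=ra - signalled by the affix -gam
check: viifizgam -> viivizgam
lemma: ifiz; NUM=ib; GRD=ra


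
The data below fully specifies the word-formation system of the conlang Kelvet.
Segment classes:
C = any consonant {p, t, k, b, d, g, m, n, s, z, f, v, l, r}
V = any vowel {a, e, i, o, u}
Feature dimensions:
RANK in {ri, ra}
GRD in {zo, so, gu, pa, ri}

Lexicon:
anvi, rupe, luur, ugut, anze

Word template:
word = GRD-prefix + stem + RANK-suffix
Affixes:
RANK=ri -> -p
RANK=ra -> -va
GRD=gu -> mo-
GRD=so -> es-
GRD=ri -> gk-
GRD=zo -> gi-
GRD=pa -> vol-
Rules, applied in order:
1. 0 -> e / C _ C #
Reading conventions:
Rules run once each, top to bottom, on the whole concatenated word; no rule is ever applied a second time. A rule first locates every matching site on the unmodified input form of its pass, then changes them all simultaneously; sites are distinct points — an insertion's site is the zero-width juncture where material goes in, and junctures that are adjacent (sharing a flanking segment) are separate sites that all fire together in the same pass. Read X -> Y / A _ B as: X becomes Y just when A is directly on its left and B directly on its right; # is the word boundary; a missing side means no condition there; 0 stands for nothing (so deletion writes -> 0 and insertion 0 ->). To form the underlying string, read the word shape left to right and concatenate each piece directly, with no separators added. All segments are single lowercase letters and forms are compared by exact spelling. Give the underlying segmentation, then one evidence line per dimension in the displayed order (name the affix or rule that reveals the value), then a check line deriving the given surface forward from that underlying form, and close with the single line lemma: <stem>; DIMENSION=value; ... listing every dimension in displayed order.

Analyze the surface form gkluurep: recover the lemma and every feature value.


underlying: gk-luur-p
RANK=ri - signalled by the affix -p
GRD=ri - signalled by the affix gk-
check: gkluurp -> gkluurep
lemma: luur; RANK=ri; GRD=ri


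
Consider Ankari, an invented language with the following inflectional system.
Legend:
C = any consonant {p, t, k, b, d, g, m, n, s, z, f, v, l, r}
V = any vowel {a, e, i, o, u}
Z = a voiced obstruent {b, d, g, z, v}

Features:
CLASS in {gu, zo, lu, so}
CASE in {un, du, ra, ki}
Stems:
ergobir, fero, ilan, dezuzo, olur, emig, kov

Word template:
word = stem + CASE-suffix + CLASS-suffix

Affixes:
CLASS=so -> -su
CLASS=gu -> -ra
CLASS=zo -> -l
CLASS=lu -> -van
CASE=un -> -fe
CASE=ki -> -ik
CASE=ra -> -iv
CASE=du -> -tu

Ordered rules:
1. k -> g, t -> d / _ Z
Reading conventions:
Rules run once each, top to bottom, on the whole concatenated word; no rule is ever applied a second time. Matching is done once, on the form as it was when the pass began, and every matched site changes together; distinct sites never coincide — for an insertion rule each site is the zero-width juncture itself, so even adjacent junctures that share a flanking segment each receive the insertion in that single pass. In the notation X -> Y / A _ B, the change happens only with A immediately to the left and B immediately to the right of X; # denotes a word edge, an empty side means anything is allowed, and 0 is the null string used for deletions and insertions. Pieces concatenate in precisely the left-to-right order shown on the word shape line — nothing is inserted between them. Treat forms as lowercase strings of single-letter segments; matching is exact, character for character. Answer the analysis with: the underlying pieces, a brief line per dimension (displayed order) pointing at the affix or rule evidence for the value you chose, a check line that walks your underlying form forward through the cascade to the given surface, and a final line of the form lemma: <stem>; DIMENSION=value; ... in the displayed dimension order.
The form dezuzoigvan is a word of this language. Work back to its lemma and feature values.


underlying: dezuzo-ik-van
CLASS=lu - signalled by the affix -van
CASE=ki - signalled by the affix -ik
check: dezuzoikvan -> dezuzoigvan
lemma: dezuzo; CLASS=lu; CASE=ki


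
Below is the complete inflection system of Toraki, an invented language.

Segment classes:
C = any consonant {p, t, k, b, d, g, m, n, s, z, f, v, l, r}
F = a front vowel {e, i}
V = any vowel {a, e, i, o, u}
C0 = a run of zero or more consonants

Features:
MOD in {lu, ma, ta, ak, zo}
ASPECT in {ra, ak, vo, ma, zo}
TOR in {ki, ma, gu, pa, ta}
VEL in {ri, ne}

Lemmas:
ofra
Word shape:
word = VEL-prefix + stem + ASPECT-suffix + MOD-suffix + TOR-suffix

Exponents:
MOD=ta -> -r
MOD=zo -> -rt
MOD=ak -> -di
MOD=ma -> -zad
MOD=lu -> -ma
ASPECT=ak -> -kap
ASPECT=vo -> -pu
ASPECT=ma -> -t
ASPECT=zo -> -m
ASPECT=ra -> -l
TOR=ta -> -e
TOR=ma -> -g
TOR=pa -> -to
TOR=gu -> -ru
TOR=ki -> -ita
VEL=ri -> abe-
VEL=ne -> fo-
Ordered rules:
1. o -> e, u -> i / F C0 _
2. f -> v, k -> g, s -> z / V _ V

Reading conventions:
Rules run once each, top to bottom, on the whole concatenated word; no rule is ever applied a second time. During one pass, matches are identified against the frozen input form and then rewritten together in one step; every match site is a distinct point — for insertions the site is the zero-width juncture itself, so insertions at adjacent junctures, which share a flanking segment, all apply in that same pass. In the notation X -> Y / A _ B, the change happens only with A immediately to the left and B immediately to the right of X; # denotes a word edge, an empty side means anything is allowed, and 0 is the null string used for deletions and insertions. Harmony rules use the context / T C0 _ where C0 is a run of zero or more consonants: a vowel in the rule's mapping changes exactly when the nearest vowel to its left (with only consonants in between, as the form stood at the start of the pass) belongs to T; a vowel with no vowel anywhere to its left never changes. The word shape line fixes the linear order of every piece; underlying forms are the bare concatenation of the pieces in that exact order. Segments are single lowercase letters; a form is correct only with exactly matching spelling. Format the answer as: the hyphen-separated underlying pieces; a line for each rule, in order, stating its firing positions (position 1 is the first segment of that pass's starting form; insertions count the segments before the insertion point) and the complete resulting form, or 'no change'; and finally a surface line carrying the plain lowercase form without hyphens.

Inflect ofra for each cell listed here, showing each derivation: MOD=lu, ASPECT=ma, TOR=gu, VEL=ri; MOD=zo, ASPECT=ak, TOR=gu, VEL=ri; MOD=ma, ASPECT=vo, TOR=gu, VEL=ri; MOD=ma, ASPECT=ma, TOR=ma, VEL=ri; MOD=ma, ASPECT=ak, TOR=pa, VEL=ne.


cell MOD=lu, ASPECT=ma, TOR=gu, VEL=ri:
underlying: abe-ofra-t-ma-ru
1. o -> e, u -> i / F C0 _: fires at position(s) 4: abeefratmaru
2. f -> v, k -> g, s -> z / V _ V: no change
surface: abeefratmaru

cell MOD=zo, ASPECT=ak, TOR=gu, VEL=ri:
underlying: abe-ofra-kap-rt-ru
1. o -> e, u -> i / F C0 _: fires at position(s) 4: abeefrakaprtru
2. f -> v, k -> g, s -> z / V _ V: fires at position(s) 8: abeefragaprtru
surface: abeefragaprtru

cell MOD=ma, ASPECT=vo, TOR=gu, VEL=ri:
underlying: abe-ofra-pu-zad-ru
1. o -> e, u -> i / F C0 _: fires at position(s) 4: abeefrapuzadru
2. f -> v, k -> g, s -> z / V _ V: no change
surface: abeefrapuzadru

cell MOD=ma, ASPECT=ma, TOR=ma, VEL=ri:
underlying: abe-ofra-t-zad-g
1. o -> e, u -> i / F C0 _: fires at position(s) 4: abeefratzadg
2. f -> v, k -> g, s -> z / V _ V: no change
surface: abeefratzadg

cell MOD=ma, ASPECT=ak, TOR=pa, VEL=ne:
underlying: fo-ofra-kap-zad-to
1. o -> e, u -> i / F C0 _: no change
2. f -> v, k -> g, s -> z / V _ V: fires at position(s) 7: foofragapzadto
surface: foofragapzadto


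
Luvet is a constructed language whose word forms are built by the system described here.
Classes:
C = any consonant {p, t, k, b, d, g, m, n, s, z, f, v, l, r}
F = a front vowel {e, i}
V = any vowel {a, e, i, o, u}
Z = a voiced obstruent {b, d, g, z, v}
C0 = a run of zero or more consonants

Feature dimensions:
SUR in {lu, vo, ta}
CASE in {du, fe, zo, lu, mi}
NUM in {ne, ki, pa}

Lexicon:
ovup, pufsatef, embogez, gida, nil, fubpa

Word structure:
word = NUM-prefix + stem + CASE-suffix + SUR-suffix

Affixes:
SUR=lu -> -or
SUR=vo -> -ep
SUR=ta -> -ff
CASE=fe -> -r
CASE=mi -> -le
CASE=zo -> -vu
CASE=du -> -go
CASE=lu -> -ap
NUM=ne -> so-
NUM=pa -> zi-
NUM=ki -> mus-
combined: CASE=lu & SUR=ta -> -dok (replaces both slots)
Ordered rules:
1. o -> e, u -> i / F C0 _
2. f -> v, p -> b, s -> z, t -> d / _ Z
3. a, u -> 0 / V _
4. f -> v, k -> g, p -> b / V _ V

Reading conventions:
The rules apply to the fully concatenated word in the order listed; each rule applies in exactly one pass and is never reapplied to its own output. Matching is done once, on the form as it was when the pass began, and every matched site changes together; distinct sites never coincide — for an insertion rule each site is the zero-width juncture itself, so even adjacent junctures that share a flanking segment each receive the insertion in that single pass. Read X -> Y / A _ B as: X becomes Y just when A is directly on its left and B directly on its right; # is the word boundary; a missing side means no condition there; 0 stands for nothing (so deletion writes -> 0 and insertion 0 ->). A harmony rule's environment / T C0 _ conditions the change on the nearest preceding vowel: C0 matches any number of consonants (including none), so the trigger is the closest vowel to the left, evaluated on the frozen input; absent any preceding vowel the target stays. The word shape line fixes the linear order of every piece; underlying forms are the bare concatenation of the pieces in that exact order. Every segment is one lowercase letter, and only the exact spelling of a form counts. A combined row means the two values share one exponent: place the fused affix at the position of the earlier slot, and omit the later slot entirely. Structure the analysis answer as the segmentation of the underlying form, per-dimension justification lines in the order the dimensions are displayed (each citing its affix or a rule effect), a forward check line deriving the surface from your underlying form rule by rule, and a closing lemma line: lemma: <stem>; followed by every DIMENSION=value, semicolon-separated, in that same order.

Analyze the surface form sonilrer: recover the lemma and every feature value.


underlying: so-nil-r-or
SUR=lu - signalled by the affix -or
CASE=fe - signalled by the affix -r
NUM=ne - signalled by the affix so-
check: sonilror -> sonilrer -> sonilrer -> sonilrer -> sonilrer
lemma: nil; SUR=lu; CASE=fe; NUM=ne


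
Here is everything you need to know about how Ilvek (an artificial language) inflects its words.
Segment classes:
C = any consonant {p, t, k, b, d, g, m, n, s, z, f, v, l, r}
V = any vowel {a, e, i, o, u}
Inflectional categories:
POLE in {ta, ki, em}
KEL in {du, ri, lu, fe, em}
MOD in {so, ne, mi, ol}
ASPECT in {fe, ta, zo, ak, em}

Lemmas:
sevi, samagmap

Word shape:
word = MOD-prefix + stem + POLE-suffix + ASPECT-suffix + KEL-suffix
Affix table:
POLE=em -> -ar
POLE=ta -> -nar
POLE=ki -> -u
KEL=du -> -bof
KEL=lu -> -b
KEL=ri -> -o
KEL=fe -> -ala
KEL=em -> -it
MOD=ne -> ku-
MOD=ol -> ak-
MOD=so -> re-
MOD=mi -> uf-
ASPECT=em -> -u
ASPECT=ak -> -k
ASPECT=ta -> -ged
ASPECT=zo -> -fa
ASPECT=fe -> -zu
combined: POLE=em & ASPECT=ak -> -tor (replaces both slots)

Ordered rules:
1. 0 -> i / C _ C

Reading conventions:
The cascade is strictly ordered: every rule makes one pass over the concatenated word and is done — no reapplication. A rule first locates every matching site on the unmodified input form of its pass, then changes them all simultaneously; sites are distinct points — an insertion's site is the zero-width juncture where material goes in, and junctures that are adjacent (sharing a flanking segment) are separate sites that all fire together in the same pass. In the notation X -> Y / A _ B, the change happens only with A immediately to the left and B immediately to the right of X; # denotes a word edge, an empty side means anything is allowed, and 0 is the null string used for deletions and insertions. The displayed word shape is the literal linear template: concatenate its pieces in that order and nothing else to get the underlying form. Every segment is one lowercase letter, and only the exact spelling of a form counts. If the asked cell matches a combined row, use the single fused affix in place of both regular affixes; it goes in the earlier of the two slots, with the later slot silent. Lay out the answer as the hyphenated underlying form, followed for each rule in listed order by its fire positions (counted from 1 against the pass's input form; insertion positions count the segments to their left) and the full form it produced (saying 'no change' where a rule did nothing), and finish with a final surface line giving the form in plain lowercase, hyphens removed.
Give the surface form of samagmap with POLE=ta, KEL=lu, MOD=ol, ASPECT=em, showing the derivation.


underlying: ak-samagmap-nar-u-b
1. 0 -> i / C _ C: inserts after position(s) 2, 7, 10: akisamagimapinarub
surface: akisamagimapinarub


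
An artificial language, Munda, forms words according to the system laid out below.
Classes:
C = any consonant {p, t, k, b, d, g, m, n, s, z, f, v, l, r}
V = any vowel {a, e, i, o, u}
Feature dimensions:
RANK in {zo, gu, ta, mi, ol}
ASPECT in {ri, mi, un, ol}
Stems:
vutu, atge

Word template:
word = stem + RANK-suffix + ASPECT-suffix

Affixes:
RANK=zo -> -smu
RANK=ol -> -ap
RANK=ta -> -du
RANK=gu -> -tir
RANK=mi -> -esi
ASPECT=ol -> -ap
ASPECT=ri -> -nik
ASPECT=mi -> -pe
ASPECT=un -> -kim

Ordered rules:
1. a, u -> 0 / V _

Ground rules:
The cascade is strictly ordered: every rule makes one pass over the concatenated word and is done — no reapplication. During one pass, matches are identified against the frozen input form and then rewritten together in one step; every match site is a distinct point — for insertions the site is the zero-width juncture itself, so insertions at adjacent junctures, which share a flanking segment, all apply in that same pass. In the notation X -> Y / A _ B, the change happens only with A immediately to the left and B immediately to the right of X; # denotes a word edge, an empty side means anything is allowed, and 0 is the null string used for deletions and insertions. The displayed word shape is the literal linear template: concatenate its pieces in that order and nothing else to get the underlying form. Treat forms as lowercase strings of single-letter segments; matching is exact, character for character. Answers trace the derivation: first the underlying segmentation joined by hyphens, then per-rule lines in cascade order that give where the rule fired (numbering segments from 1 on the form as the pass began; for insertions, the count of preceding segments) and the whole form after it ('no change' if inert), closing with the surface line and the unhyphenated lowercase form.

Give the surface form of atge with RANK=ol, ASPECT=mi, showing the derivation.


underlying: atge-ap-pe
1. a, u -> 0 / V _: fires at position(s) 5: atgeppe
surface: atgeppe


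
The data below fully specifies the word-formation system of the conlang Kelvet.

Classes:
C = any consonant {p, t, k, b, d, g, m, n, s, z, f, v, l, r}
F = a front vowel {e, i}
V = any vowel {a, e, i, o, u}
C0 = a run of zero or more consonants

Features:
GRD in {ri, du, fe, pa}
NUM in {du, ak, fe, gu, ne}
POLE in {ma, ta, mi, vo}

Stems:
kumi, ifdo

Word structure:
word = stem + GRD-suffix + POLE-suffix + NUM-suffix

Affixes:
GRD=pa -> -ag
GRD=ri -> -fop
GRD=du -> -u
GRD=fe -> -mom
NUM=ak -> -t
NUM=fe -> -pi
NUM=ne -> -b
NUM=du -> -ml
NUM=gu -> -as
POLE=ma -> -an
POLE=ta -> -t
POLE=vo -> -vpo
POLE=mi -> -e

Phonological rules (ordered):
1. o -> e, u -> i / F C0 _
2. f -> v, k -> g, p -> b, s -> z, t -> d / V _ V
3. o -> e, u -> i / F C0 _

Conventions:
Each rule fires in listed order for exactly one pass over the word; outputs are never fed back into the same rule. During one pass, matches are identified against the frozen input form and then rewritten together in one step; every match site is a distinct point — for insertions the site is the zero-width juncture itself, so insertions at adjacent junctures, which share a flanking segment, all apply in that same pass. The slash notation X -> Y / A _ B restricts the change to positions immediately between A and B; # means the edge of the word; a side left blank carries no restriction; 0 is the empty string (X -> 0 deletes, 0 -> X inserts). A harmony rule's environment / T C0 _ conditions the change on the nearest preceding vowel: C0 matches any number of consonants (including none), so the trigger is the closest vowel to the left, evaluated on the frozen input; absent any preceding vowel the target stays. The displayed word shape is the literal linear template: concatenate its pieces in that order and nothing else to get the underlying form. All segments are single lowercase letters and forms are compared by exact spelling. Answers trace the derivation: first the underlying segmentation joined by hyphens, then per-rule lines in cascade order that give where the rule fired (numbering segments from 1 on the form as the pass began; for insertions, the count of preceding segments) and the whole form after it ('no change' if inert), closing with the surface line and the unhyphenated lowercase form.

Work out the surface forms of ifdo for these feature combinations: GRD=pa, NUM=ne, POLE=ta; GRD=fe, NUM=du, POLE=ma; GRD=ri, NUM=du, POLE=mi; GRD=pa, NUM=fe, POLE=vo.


cell GRD=pa, NUM=ne, POLE=ta:
underlying: ifdo-ag-t-b
1. o -> e, u -> i / F C0 _: fires at position(s) 4: ifdeagtb
2. f -> v, k -> g, p -> b, s -> z, t -> d / V _ V: no change
3. o -> e, u -> i / F C0 _: no change
surface: ifdeagtb

cell GRD=fe, NUM=du, POLE=ma:
underlying: ifdo-mom-an-ml
1. o -> e, u -> i / F C0 _: fires at position(s) 4: ifdemomanml
2. f -> v, k -> g, p -> b, s -> z, t -> d / V _ V: no change
3. o -> e, u -> i / F C0 _: fires at position(s) 6: ifdememanml
surface: ifdememanml

cell GRD=ri, NUM=du, POLE=mi:
underlying: ifdo-fop-e-ml
1. o -> e, u -> i / F C0 _: fires at position(s) 4: ifdefopeml
2. f -> v, k -> g, p -> b, s -> z, t -> d / V _ V: fires at position(s) 5, 7: ifdevobeml
3. o -> e, u -> i / F C0 _: fires at position(s) 6: ifdevebeml
surface: ifdevebeml

cell GRD=pa, NUM=fe, POLE=vo:
underlying: ifdo-ag-vpo-pi
1. o -> e, u -> i / F C0 _: fires at position(s) 4: ifdeagvpopi
2. f -> v, k -> g, p -> b, s -> z, t -> d / V _ V: fires at position(s) 10: ifdeagvpobi
3. o -> e, u -> i / F C0 _: no change
surface: ifdeagvpobi
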